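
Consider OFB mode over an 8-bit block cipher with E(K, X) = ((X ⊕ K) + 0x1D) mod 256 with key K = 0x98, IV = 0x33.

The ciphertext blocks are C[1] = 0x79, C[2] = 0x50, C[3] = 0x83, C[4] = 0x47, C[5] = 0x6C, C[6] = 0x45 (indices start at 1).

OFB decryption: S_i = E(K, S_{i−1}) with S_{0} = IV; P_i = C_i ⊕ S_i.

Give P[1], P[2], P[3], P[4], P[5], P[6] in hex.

P[1] = 0xB1, P[2] = 0x3D, P[3] = 0x91, P[4] = 0xE0, P[5] = 0x30, P[6] = 0xA4

P[1]: S = E(K, 0x33) = 0xC8; 0x79 ⊕ 0xC8 = 0xB1.
P[2]: S = E(K, 0xC8) = 0x6D; 0x50 ⊕ 0x6D = 0x3D.
P[3]: S = E(K, 0x6D) = 0x12; 0x83 ⊕ 0x12 = 0x91.
P[4]: S = E(K, 0x12) = 0xA7; 0x47 ⊕ 0xA7 = 0xE0.
P[5]: S = E(K, 0xA7) = 0x5C; 0x6C ⊕ 0x5C = 0x30.
P[6]: S = E(K, 0x5C) = 0xE1; 0x45 ⊕ 0xE1 = 0xA4.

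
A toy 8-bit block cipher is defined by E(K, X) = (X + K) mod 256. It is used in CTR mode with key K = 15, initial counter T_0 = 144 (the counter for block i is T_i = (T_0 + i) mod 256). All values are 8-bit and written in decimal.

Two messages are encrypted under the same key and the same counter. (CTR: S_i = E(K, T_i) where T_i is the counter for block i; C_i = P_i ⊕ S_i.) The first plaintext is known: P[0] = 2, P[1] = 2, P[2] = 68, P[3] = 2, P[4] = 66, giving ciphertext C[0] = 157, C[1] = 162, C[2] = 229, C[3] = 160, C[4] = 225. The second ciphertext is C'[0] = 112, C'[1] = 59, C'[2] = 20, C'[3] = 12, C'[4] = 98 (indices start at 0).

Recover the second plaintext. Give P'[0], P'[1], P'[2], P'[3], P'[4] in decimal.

In CTR with a reused counter, both messages share the same keystream S_i, so C_i ⊕ C'_i = P_i ⊕ P'_i and thus P'_i = P_i ⊕ C_i ⊕ C'_i.
P'[0]: 2 ⊕ 157 ⊕ 112 = 239.
P'[1]: 2 ⊕ 162 ⊕ 59 = 155.
P'[2]: 68 ⊕ 229 ⊕ 20 = 181.
P'[3]: 2 ⊕ 160 ⊕ 12 = 174.
P'[4]: 66 ⊕ 225 ⊕ 98 = 193.

P'[0] = 239, P'[1] = 155, P'[2] = 181, P'[3] = 174, P'[4] = 193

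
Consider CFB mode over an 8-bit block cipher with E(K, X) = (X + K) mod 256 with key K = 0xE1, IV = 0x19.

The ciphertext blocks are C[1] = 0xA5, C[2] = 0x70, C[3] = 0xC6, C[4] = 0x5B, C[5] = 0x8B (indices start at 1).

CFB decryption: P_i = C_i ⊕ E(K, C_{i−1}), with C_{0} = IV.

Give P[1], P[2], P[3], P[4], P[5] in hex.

P[1]: E(K, 0x19) = 0xFA; 0xA5 ⊕ 0xFA = 0x5F.
P[2]: E(K, 0xA5) = 0x86; 0x70 ⊕ 0x86 = 0xF6.
P[3]: E(K, 0x70) = 0x51; 0xC6 ⊕ 0x51 = 0x97.
P[4]: E(K, 0xC6) = 0xA7; 0x5B ⊕ 0xA7 = 0xFC.
P[5]: E(K, 0x5B) = 0x3C; 0x8B ⊕ 0x3C = 0xB7.

P[1] = 0x5F, P[2] = 0xF6, P[3] = 0x97, P[4] = 0xFC, P[5] = 0xB7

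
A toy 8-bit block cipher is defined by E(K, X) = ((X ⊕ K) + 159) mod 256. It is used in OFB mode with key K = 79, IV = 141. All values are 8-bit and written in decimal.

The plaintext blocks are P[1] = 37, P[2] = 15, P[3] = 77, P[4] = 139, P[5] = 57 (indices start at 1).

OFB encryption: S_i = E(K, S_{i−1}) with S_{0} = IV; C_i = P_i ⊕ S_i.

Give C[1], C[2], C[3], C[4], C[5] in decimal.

C[1]: S = E(K, 141) = 97; 37 ⊕ 97 = 68.
C[2]: S = E(K, 97) = 205; 15 ⊕ 205 = 194.
C[3]: S = E(K, 205) = 33; 77 ⊕ 33 = 108.
C[4]: S = E(K, 33) = 13; 139 ⊕ 13 = 134.
C[5]: S = E(K, 13) = 225; 57 ⊕ 225 = 216.

C[1] = 68, C[2] = 194, C[3] = 108, C[4] = 134, C[5] = 216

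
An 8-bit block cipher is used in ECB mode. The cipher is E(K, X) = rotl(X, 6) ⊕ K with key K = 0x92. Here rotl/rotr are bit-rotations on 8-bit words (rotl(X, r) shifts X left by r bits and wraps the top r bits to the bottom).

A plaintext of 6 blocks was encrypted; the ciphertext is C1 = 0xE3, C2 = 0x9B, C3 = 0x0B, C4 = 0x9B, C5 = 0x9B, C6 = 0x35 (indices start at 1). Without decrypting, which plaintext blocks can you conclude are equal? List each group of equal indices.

ECB encrypts each block independently with the same key, so equal ciphertext blocks imply equal plaintext blocks.
C2 = C4 = C5 = 0x9B, so P2 = P4 = P5.

P2 = P4 = P5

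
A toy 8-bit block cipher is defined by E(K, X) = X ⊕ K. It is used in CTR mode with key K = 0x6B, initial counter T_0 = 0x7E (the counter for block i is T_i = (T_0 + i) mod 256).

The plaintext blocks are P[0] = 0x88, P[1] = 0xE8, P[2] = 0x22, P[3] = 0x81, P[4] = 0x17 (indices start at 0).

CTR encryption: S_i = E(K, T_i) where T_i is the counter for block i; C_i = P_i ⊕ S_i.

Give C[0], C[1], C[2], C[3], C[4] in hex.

C[0]: T = 0x7E, S = E(K, T) = 0x15; 0x88 ⊕ 0x15 = 0x9D.
C[1]: T = 0x7F, S = E(K, T) = 0x14; 0xE8 ⊕ 0x14 = 0xFC.
C[2]: T = 0x80, S = E(K, T) = 0xEB; 0x22 ⊕ 0xEB = 0xC9.
C[3]: T = 0x81, S = E(K, T) = 0xEA; 0x81 ⊕ 0xEA = 0x6B.
C[4]: T = 0x82, S = E(K, T) = 0xE9; 0x17 ⊕ 0xE9 = 0xFE.

C[0] = 0x9D, C[1] = 0xFC, C[2] = 0xC9, C[3] = 0x6B, C[4] = 0xFE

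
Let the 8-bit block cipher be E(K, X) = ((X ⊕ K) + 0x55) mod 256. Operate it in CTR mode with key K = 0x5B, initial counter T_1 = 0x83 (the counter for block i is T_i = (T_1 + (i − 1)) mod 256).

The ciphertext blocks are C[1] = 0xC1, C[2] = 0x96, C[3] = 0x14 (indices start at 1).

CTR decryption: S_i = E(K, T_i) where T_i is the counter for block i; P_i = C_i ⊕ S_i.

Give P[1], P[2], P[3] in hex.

P[1] = 0xEC, P[2] = 0xA2, P[3] = 0x27

P[1]: T = 0x83, S = E(K, T) = 0x2D; 0xC1 ⊕ 0x2D = 0xEC.
P[2]: T = 0x84, S = E(K, T) = 0x34; 0x96 ⊕ 0x34 = 0xA2.
P[3]: T = 0x85, S = E(K, T) = 0x33; 0x14 ⊕ 0x33 = 0x27.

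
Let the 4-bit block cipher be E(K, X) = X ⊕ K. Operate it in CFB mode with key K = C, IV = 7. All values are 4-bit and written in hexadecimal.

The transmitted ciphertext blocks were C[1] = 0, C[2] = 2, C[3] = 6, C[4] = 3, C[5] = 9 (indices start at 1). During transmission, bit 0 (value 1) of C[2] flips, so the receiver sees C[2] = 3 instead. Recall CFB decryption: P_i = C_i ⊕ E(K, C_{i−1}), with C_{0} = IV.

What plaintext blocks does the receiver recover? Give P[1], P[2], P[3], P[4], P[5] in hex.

P[1] = B, P[2] = F, P[3] = 9, P[4] = 9, P[5] = 6

Only C[2] changed, to 3. In CFB, a change in C_i flips the same bit in P_i and garbles P_{i+1}. Decrypting the received ciphertext:
P[1]: E(K, 7) = B; 0 ⊕ B = B.
P[2]: E(K, 0) = C; 3 ⊕ C = F.
P[3]: E(K, 3) = F; 6 ⊕ F = 9.
P[4]: E(K, 6) = A; 3 ⊕ A = 9.
P[5]: E(K, 3) = F; 9 ⊕ F = 6.
Blocks that differ from the original plaintext: P[2], P[3].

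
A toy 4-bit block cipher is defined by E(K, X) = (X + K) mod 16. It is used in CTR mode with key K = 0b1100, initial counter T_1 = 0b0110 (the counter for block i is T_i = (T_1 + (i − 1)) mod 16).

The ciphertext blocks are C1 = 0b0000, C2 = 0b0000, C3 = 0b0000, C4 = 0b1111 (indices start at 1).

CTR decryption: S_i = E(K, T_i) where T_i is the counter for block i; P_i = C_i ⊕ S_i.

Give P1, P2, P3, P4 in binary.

P1: T = 0b0110, S = E(K, T) = 0b0010; 0b0000 ⊕ 0b0010 = 0b0010.
P2: T = 0b0111, S = E(K, T) = 0b0011; 0b0000 ⊕ 0b0011 = 0b0011.
P3: T = 0b1000, S = E(K, T) = 0b0100; 0b0000 ⊕ 0b0100 = 0b0100.
P4: T = 0b1001, S = E(K, T) = 0b0101; 0b1111 ⊕ 0b0101 = 0b1010.

P1 = 0b0010, P2 = 0b0011, P3 = 0b0100, P4 = 0b1010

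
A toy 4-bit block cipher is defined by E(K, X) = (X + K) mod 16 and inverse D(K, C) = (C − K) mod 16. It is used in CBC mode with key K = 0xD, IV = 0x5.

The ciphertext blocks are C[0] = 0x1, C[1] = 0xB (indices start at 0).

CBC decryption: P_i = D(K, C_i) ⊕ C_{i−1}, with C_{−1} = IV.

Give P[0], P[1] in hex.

P[0] = 0x1, P[1] = 0xF

P[0]: D(K, 0x1) = 0x4; 0x4 ⊕ 0x5 = 0x1.
P[1]: D(K, 0xB) = 0xE; 0xE ⊕ 0x1 = 0xF.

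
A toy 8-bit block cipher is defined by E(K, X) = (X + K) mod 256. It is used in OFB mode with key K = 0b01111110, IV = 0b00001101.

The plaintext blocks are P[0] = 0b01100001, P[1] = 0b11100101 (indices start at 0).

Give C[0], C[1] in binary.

OFB encryption: S_i = E(K, S_{i−1}) with S_{−1} = IV; C_i = P_i ⊕ S_i.
C[0]: S = E(K, 0b00001101) = 0b10001011; 0b01100001 ⊕ 0b10001011 = 0b11101010.
C[1]: S = E(K, 0b10001011) = 0b00001001; 0b11100101 ⊕ 0b00001001 = 0b11101100.

C[0] = 0b11101010, C[1] = 0b11101100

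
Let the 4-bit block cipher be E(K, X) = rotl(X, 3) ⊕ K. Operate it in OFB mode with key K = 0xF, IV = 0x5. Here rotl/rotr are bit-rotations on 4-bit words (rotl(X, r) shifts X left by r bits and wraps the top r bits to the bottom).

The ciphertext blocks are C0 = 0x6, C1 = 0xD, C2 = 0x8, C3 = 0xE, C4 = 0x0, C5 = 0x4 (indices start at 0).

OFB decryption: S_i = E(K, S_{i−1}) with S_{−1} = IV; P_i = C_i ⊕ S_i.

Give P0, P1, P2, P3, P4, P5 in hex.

P0: S = E(K, 0x5) = 0x5; 0x6 ⊕ 0x5 = 0x3.
P1: S = E(K, 0x5) = 0x5; 0xD ⊕ 0x5 = 0x8.
P2: S = E(K, 0x5) = 0x5; 0x8 ⊕ 0x5 = 0xD.
P3: S = E(K, 0x5) = 0x5; 0xE ⊕ 0x5 = 0xB.
P4: S = E(K, 0x5) = 0x5; 0x0 ⊕ 0x5 = 0x5.
P5: S = E(K, 0x5) = 0x5; 0x4 ⊕ 0x5 = 0x1.

P0 = 0x3, P1 = 0x8, P2 = 0xD, P3 = 0xB, P4 = 0x5, P5 = 0x1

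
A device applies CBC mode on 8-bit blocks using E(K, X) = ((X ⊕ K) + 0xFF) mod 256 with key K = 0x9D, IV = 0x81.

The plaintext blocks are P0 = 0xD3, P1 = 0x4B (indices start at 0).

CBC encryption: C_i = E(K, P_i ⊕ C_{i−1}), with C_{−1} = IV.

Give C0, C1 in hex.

C0: P0 ⊕ 0x81 = 0x52; E(K, 0x52) = 0xCE.
C1: P1 ⊕ 0xCE = 0x85; E(K, 0x85) = 0x17.

C0 = 0xCE, C1 = 0x17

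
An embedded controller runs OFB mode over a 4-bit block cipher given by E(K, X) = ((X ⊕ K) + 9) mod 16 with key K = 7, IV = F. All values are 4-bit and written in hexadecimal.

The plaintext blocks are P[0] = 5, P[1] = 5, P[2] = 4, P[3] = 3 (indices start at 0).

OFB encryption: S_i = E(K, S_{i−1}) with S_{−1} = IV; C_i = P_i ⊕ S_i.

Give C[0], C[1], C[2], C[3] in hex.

C[0] = 4, C[1] = A, C[2] = 5, C[3] = C

C[0]: S = E(K, F) = 1; 5 ⊕ 1 = 4.
C[1]: S = E(K, 1) = F; 5 ⊕ F = A.
C[2]: S = E(K, F) = 1; 4 ⊕ 1 = 5.
C[3]: S = E(K, 1) = F; 3 ⊕ F = C.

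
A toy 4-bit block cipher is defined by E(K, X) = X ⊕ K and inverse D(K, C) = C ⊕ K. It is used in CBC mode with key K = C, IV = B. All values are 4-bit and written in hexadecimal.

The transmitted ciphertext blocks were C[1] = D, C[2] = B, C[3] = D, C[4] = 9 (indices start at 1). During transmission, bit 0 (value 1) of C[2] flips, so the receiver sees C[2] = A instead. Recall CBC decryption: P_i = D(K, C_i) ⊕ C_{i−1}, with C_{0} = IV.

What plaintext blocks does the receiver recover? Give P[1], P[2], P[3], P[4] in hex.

Only C[2] changed, to A. In CBC, a change in C_i garbles P_i and flips the same bit in P_{i+1}. Decrypting the received ciphertext:
P[1]: D(K, D) = 1; 1 ⊕ B = A.
P[2]: D(K, A) = 6; 6 ⊕ D = B.
P[3]: D(K, D) = 1; 1 ⊕ A = B.
P[4]: D(K, 9) = 5; 5 ⊕ D = 8.
Blocks that differ from the original plaintext: P[2], P[3].

P[1] = A, P[2] = B, P[3] = B, P[4] = 8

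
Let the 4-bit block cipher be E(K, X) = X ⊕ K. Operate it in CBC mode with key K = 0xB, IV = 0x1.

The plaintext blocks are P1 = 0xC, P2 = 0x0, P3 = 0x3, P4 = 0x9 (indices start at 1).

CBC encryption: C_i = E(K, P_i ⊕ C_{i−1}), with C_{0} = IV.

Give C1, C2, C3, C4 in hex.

C1: P1 ⊕ 0x1 = 0xD; E(K, 0xD) = 0x6.
C2: P2 ⊕ 0x6 = 0x6; E(K, 0x6) = 0xD.
C3: P3 ⊕ 0xD = 0xE; E(K, 0xE) = 0x5.
C4: P4 ⊕ 0x5 = 0xC; E(K, 0xC) = 0x7.

C1 = 0x6, C2 = 0xD, C3 = 0x5, C4 = 0x7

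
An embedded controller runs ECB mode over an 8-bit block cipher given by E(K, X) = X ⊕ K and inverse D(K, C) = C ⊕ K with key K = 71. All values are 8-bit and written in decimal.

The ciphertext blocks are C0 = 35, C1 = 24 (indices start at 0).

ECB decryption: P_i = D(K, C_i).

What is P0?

P0 = 100

P0: D(K, 35) = 100.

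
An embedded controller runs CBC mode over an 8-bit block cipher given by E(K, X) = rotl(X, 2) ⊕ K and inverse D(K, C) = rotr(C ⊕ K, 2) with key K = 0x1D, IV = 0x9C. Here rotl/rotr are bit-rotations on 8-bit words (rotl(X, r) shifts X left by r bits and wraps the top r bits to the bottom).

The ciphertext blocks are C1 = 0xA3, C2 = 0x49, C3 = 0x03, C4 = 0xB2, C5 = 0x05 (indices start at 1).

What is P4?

P4 = 0xE8

CBC decryption: P_i = D(K, C_i) ⊕ C_{i−1}, with C_{0} = IV.
P4: D(K, 0xB2) = 0xEB; 0xEB ⊕ 0x03 = 0xE8.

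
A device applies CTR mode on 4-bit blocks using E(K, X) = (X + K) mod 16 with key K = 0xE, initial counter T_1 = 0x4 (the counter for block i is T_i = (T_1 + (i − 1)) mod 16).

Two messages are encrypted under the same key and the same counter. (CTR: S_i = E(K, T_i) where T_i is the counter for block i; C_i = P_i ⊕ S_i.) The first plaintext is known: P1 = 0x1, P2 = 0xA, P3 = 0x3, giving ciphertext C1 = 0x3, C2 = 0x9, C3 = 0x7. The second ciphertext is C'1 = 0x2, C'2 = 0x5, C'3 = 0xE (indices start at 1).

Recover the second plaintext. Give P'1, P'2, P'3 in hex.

In CTR with a reused counter, both messages share the same keystream S_i, so C_i ⊕ C'_i = P_i ⊕ P'_i and thus P'_i = P_i ⊕ C_i ⊕ C'_i.
P'1: 0x1 ⊕ 0x3 ⊕ 0x2 = 0x0.
P'2: 0xA ⊕ 0x9 ⊕ 0x5 = 0x6.
P'3: 0x3 ⊕ 0x7 ⊕ 0xE = 0xA.

P'1 = 0x0, P'2 = 0x6, P'3 = 0xA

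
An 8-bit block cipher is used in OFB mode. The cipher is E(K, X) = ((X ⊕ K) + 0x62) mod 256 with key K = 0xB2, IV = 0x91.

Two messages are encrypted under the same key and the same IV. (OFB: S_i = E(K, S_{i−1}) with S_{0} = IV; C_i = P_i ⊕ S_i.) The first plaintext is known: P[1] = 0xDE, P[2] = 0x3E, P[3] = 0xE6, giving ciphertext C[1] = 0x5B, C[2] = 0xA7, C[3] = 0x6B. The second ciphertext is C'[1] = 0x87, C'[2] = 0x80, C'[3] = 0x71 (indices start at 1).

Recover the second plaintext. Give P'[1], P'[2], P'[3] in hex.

P'[1] = 0x02, P'[2] = 0x19, P'[3] = 0xFC

In OFB with a reused IV, both messages share the same keystream S_i, so C_i ⊕ C'_i = P_i ⊕ P'_i and thus P'_i = P_i ⊕ C_i ⊕ C'_i.
P'[1]: 0xDE ⊕ 0x5B ⊕ 0x87 = 0x02.
P'[2]: 0x3E ⊕ 0xA7 ⊕ 0x80 = 0x19.
P'[3]: 0xE6 ⊕ 0x6B ⊕ 0x71 = 0xFC.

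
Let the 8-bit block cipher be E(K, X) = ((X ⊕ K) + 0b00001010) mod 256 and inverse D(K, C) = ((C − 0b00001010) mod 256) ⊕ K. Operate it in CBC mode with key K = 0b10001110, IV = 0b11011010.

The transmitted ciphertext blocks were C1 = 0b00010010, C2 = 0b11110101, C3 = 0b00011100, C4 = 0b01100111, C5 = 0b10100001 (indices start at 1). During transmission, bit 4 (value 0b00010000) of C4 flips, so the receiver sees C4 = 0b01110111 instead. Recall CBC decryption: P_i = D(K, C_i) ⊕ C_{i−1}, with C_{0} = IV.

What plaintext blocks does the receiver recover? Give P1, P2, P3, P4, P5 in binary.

P1 = 0b01011100, P2 = 0b01110111, P3 = 0b01101001, P4 = 0b11111111, P5 = 0b01101110

Only C4 changed, to 0b01110111. In CBC, a change in C_i garbles P_i and flips the same bit in P_{i+1}. Decrypting the received ciphertext:
P1: D(K, 0b00010010) = 0b10000110; 0b10000110 ⊕ 0b11011010 = 0b01011100.
P2: D(K, 0b11110101) = 0b01100101; 0b01100101 ⊕ 0b00010010 = 0b01110111.
P3: D(K, 0b00011100) = 0b10011100; 0b10011100 ⊕ 0b11110101 = 0b01101001.
P4: D(K, 0b01110111) = 0b11100011; 0b11100011 ⊕ 0b00011100 = 0b11111111.
P5: D(K, 0b10100001) = 0b00011001; 0b00011001 ⊕ 0b01110111 = 0b01101110.
Blocks that differ from the original plaintext: P4, P5.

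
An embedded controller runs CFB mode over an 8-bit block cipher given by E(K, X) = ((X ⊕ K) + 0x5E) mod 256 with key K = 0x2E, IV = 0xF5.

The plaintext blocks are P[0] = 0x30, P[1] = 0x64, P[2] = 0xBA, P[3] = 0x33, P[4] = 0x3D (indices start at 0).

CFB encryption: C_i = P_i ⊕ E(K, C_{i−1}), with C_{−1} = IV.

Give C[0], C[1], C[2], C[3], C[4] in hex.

C[0]: E(K, 0xF5) = 0x39; 0x30 ⊕ 0x39 = 0x09.
C[1]: E(K, 0x09) = 0x85; 0x64 ⊕ 0x85 = 0xE1.
C[2]: E(K, 0xE1) = 0x2D; 0xBA ⊕ 0x2D = 0x97.
C[3]: E(K, 0x97) = 0x17; 0x33 ⊕ 0x17 = 0x24.
C[4]: E(K, 0x24) = 0x68; 0x3D ⊕ 0x68 = 0x55.

C[0] = 0x09, C[1] = 0xE1, C[2] = 0x97, C[3] = 0x24, C[4] = 0x55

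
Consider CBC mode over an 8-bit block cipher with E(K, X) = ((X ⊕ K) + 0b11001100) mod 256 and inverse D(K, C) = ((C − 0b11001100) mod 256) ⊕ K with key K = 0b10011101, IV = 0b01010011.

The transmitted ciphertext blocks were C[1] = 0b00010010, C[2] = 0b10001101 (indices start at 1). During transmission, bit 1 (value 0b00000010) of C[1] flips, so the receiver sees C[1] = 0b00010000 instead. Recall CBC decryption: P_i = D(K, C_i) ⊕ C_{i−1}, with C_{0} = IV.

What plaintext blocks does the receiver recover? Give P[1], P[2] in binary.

P[1] = 0b10001010, P[2] = 0b01001100

Only C[1] changed, to 0b00010000. In CBC, a change in C_i garbles P_i and flips the same bit in P_{i+1}. Decrypting the received ciphertext:
P[1]: D(K, 0b00010000) = 0b11011001; 0b11011001 ⊕ 0b01010011 = 0b10001010.
P[2]: D(K, 0b10001101) = 0b01011100; 0b01011100 ⊕ 0b00010000 = 0b01001100.
Blocks that differ from the original plaintext: P[1], P[2].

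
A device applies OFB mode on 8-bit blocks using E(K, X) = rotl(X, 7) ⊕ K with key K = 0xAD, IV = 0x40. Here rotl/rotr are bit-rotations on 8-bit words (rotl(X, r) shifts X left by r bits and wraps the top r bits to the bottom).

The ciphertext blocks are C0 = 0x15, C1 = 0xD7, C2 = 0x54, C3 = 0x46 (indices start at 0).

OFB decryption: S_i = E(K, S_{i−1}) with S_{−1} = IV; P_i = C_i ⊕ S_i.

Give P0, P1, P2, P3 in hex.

P0: S = E(K, 0x40) = 0x8D; 0x15 ⊕ 0x8D = 0x98.
P1: S = E(K, 0x8D) = 0x6B; 0xD7 ⊕ 0x6B = 0xBC.
P2: S = E(K, 0x6B) = 0x18; 0x54 ⊕ 0x18 = 0x4C.
P3: S = E(K, 0x18) = 0xA1; 0x46 ⊕ 0xA1 = 0xE7.

P0 = 0x98, P1 = 0xBC, P2 = 0x4C, P3 = 0xE7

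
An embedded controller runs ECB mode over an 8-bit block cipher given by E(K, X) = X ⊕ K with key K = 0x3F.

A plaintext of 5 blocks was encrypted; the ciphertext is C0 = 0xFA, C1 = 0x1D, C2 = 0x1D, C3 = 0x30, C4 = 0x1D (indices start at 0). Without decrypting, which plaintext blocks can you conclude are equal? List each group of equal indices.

P1 = P2 = P4

ECB encrypts each block independently with the same key, so equal ciphertext blocks imply equal plaintext blocks.
C1 = C2 = C4 = 0x1D, so P1 = P2 = P4.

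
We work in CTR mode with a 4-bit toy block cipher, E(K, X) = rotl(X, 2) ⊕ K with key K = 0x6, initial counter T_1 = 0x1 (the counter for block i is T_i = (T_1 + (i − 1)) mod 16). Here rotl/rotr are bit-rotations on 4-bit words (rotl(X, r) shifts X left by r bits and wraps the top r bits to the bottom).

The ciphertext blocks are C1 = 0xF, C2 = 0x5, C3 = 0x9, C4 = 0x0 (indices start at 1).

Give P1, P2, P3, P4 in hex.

P1 = 0xD, P2 = 0xB, P3 = 0x3, P4 = 0x7

CTR decryption: S_i = E(K, T_i) where T_i is the counter for block i; P_i = C_i ⊕ S_i.
P1: T = 0x1, S = E(K, T) = 0x2; 0xF ⊕ 0x2 = 0xD.
P2: T = 0x2, S = E(K, T) = 0xE; 0x5 ⊕ 0xE = 0xB.
P3: T = 0x3, S = E(K, T) = 0xA; 0x9 ⊕ 0xA = 0x3.
P4: T = 0x4, S = E(K, T) = 0x7; 0x0 ⊕ 0x7 = 0x7.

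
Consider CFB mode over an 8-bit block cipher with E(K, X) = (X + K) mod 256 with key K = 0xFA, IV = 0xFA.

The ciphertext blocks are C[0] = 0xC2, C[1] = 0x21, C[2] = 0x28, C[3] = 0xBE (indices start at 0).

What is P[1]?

P[1] = 0x9D

CFB decryption: P_i = C_i ⊕ E(K, C_{i−1}), with C_{−1} = IV.
P[1]: E(K, 0xC2) = 0xBC; 0x21 ⊕ 0xBC = 0x9D.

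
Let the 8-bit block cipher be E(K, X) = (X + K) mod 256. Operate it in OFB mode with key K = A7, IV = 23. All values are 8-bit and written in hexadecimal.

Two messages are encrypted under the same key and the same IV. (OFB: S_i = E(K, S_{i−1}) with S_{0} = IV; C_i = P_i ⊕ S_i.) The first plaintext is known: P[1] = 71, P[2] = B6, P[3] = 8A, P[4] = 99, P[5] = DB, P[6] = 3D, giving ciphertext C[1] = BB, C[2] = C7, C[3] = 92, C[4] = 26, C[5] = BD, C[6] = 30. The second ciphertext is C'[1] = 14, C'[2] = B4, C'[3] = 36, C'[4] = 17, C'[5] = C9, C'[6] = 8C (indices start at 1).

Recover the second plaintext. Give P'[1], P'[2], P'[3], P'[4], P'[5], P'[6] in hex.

P'[1] = DE, P'[2] = C5, P'[3] = 2E, P'[4] = A8, P'[5] = AF, P'[6] = 81

In OFB with a reused IV, both messages share the same keystream S_i, so C_i ⊕ C'_i = P_i ⊕ P'_i and thus P'_i = P_i ⊕ C_i ⊕ C'_i.
P'[1]: 71 ⊕ BB ⊕ 14 = DE.
P'[2]: B6 ⊕ C7 ⊕ B4 = C5.
P'[3]: 8A ⊕ 92 ⊕ 36 = 2E.
P'[4]: 99 ⊕ 26 ⊕ 17 = A8.
P'[5]: DB ⊕ BD ⊕ C9 = AF.
P'[6]: 3D ⊕ 30 ⊕ 8C = 81.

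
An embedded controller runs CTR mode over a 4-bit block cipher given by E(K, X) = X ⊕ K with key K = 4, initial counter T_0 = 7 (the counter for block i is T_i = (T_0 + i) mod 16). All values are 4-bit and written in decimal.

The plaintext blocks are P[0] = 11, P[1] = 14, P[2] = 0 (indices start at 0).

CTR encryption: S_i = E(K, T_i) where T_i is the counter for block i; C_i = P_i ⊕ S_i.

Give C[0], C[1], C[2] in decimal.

C[0]: T = 7, S = E(K, T) = 3; 11 ⊕ 3 = 8.
C[1]: T = 8, S = E(K, T) = 12; 14 ⊕ 12 = 2.
C[2]: T = 9, S = E(K, T) = 13; 0 ⊕ 13 = 13.

C[0] = 8, C[1] = 2, C[2] = 13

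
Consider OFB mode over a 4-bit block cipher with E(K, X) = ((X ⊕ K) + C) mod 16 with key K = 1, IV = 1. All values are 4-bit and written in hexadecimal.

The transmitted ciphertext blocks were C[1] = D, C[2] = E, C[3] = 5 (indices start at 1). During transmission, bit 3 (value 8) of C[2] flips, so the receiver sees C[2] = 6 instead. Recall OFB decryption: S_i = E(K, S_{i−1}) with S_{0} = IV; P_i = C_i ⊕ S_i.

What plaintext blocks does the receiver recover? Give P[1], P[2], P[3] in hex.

P[1] = 1, P[2] = F, P[3] = 1

Only C[2] changed, to 6. In OFB, a change in C_i flips the same bit in P_i only; the keystream is unaffected. Decrypting the received ciphertext:
P[1]: S = E(K, 1) = C; D ⊕ C = 1.
P[2]: S = E(K, C) = 9; 6 ⊕ 9 = F.
P[3]: S = E(K, 9) = 4; 5 ⊕ 4 = 1.
Blocks that differ from the original plaintext: P[2].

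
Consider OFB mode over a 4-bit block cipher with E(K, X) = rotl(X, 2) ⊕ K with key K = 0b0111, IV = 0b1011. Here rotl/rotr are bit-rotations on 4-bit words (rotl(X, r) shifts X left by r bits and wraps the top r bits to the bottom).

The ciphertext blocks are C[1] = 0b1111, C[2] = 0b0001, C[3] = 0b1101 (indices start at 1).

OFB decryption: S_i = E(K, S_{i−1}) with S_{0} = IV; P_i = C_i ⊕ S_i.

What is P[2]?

P[1]: S = E(K, 0b1011) = 0b1001; 0b1111 ⊕ 0b1001 = 0b0110.
P[2]: S = E(K, 0b1001) = 0b0001; 0b0001 ⊕ 0b0001 = 0b0000.

P[2] = 0b0000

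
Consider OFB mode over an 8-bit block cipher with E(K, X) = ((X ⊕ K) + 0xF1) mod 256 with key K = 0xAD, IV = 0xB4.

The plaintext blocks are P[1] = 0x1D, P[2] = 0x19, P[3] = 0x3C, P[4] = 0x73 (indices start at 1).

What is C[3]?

C[3] = 0x1A

OFB encryption: S_i = E(K, S_{i−1}) with S_{0} = IV; C_i = P_i ⊕ S_i.
C[1]: S = E(K, 0xB4) = 0x0A; 0x1D ⊕ 0x0A = 0x17.
C[2]: S = E(K, 0x0A) = 0x98; 0x19 ⊕ 0x98 = 0x81.
C[3]: S = E(K, 0x98) = 0x26; 0x3C ⊕ 0x26 = 0x1A.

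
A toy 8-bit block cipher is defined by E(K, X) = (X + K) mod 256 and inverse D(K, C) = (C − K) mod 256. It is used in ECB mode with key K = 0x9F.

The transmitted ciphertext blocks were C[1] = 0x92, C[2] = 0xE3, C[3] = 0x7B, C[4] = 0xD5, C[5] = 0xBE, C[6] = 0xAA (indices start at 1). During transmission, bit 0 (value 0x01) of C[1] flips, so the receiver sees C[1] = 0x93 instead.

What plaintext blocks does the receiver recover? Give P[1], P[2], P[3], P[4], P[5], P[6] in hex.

P[1] = 0xF4, P[2] = 0x44, P[3] = 0xDC, P[4] = 0x36, P[5] = 0x1F, P[6] = 0x0B

ECB decryption: P_i = D(K, C_i).
Only C[1] changed, to 0x93. In ECB, a change in C_i affects only P_i. Decrypting the received ciphertext:
P[1]: D(K, 0x93) = 0xF4.
P[2]: D(K, 0xE3) = 0x44.
P[3]: D(K, 0x7B) = 0xDC.
P[4]: D(K, 0xD5) = 0x36.
P[5]: D(K, 0xBE) = 0x1F.
P[6]: D(K, 0xAA) = 0x0B.
Blocks that differ from the original plaintext: P[1].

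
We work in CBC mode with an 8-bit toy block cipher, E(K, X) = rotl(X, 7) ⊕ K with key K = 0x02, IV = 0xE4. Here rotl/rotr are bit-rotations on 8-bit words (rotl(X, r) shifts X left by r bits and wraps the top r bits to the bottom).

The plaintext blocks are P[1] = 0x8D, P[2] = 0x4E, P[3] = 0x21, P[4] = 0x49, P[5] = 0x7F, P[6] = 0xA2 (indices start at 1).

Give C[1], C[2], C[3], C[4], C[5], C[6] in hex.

C[1] = 0xB6, C[2] = 0x7E, C[3] = 0xAD, C[4] = 0x70, C[5] = 0x85, C[6] = 0x91

CBC encryption: C_i = E(K, P_i ⊕ C_{i−1}), with C_{0} = IV.
C[1]: P[1] ⊕ 0xE4 = 0x69; E(K, 0x69) = 0xB6.
C[2]: P[2] ⊕ 0xB6 = 0xF8; E(K, 0xF8) = 0x7E.
C[3]: P[3] ⊕ 0x7E = 0x5F; E(K, 0x5F) = 0xAD.
C[4]: P[4] ⊕ 0xAD = 0xE4; E(K, 0xE4) = 0x70.
C[5]: P[5] ⊕ 0x70 = 0x0F; E(K, 0x0F) = 0x85.
C[6]: P[6] ⊕ 0x85 = 0x27; E(K, 0x27) = 0x91.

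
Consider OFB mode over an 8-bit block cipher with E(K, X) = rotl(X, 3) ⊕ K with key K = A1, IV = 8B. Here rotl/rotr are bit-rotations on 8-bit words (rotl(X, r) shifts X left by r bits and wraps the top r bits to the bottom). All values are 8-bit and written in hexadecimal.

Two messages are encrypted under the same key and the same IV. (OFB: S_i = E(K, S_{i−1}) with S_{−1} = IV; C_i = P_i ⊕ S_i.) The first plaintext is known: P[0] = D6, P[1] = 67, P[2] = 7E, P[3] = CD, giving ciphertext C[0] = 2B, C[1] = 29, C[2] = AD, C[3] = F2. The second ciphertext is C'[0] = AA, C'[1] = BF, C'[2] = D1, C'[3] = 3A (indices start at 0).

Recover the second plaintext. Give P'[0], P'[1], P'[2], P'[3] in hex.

P'[0] = 57, P'[1] = F1, P'[2] = 02, P'[3] = 05

In OFB with a reused IV, both messages share the same keystream S_i, so C_i ⊕ C'_i = P_i ⊕ P'_i and thus P'_i = P_i ⊕ C_i ⊕ C'_i.
P'[0]: D6 ⊕ 2B ⊕ AA = 57.
P'[1]: 67 ⊕ 29 ⊕ BF = F1.
P'[2]: 7E ⊕ AD ⊕ D1 = 02.
P'[3]: CD ⊕ F2 ⊕ 3A = 05.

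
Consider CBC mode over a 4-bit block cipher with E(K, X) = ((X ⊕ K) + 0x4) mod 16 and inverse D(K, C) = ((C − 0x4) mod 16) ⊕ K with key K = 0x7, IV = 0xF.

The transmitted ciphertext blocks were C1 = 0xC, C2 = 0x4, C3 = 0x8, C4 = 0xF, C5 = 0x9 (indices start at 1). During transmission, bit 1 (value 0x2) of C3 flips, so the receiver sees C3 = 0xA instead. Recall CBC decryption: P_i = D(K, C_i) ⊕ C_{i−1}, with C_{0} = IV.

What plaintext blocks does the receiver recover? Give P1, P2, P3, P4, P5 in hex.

Only C3 changed, to 0xA. In CBC, a change in C_i garbles P_i and flips the same bit in P_{i+1}. Decrypting the received ciphertext:
P1: D(K, 0xC) = 0xF; 0xF ⊕ 0xF = 0x0.
P2: D(K, 0x4) = 0x7; 0x7 ⊕ 0xC = 0xB.
P3: D(K, 0xA) = 0x1; 0x1 ⊕ 0x4 = 0x5.
P4: D(K, 0xF) = 0xC; 0xC ⊕ 0xA = 0x6.
P5: D(K, 0x9) = 0x2; 0x2 ⊕ 0xF = 0xD.
Blocks that differ from the original plaintext: P3, P4.

P1 = 0x0, P2 = 0xB, P3 = 0x5, P4 = 0x6, P5 = 0xD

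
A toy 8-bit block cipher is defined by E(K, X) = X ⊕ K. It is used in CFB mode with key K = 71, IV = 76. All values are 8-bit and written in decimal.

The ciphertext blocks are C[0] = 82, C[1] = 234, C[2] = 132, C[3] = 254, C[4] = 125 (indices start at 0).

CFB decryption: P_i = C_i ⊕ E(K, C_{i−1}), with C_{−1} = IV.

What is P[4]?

P[4] = 196

P[4]: E(K, 254) = 185; 125 ⊕ 185 = 196.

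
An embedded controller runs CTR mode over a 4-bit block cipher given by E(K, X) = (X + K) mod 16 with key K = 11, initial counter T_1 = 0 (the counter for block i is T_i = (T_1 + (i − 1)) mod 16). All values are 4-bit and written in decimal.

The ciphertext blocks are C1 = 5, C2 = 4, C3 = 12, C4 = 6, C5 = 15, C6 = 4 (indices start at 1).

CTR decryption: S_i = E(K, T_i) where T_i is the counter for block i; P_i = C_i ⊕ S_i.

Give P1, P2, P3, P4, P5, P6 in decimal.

P1: T = 0, S = E(K, T) = 11; 5 ⊕ 11 = 14.
P2: T = 1, S = E(K, T) = 12; 4 ⊕ 12 = 8.
P3: T = 2, S = E(K, T) = 13; 12 ⊕ 13 = 1.
P4: T = 3, S = E(K, T) = 14; 6 ⊕ 14 = 8.
P5: T = 4, S = E(K, T) = 15; 15 ⊕ 15 = 0.
P6: T = 5, S = E(K, T) = 0; 4 ⊕ 0 = 4.

P1 = 14, P2 = 8, P3 = 1, P4 = 8, P5 = 0, P6 = 4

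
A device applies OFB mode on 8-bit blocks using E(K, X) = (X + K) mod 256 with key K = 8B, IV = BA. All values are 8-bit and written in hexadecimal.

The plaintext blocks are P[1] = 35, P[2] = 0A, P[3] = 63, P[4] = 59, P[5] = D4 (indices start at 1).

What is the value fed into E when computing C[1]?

BA

OFB encryption: S_i = E(K, S_{i−1}) with S_{0} = IV; C_i = P_i ⊕ S_i.
C[1]: S = E(K, BA) = 45; 35 ⊕ 45 = 70.
So the input to E for block [1] is BA.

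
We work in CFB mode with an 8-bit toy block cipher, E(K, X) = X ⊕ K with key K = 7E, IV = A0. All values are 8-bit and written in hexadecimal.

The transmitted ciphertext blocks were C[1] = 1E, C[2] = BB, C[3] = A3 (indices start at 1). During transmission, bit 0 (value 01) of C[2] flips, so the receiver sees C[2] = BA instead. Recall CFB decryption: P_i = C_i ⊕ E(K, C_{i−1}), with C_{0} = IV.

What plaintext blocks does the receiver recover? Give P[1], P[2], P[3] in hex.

P[1] = C0, P[2] = DA, P[3] = 67

Only C[2] changed, to BA. In CFB, a change in C_i flips the same bit in P_i and garbles P_{i+1}. Decrypting the received ciphertext:
P[1]: E(K, A0) = DE; 1E ⊕ DE = C0.
P[2]: E(K, 1E) = 60; BA ⊕ 60 = DA.
P[3]: E(K, BA) = C4; A3 ⊕ C4 = 67.
Blocks that differ from the original plaintext: P[2], P[3].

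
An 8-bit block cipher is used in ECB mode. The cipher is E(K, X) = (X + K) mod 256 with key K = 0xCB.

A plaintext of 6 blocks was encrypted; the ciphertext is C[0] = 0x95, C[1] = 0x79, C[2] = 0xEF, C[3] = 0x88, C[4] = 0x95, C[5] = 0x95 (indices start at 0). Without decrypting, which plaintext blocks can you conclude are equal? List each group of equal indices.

P[0] = P[4] = P[5]

ECB encrypts each block independently with the same key, so equal ciphertext blocks imply equal plaintext blocks.
C[0] = C[4] = C[5] = 0x95, so P[0] = P[4] = P[5].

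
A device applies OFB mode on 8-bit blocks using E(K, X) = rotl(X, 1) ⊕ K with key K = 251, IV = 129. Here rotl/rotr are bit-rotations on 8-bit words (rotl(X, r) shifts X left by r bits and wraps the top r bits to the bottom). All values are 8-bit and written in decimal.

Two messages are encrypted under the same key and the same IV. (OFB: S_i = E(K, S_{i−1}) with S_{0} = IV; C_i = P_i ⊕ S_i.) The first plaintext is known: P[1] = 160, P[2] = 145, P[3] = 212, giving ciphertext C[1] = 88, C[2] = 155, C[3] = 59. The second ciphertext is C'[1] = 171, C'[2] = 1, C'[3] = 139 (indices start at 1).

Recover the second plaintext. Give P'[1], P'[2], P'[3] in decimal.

In OFB with a reused IV, both messages share the same keystream S_i, so C_i ⊕ C'_i = P_i ⊕ P'_i and thus P'_i = P_i ⊕ C_i ⊕ C'_i.
P'[1]: 160 ⊕ 88 ⊕ 171 = 83.
P'[2]: 145 ⊕ 155 ⊕ 1 = 11.
P'[3]: 212 ⊕ 59 ⊕ 139 = 100.

P'[1] = 83, P'[2] = 11, P'[3] = 100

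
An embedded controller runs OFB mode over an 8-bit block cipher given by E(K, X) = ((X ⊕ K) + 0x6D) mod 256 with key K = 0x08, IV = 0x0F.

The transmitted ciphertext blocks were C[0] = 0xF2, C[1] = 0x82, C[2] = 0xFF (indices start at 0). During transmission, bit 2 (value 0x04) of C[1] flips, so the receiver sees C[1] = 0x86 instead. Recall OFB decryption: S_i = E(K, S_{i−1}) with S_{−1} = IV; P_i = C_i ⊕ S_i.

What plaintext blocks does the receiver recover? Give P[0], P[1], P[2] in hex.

Only C[1] changed, to 0x86. In OFB, a change in C_i flips the same bit in P_i only; the keystream is unaffected. Decrypting the received ciphertext:
P[0]: S = E(K, 0x0F) = 0x74; 0xF2 ⊕ 0x74 = 0x86.
P[1]: S = E(K, 0x74) = 0xE9; 0x86 ⊕ 0xE9 = 0x6F.
P[2]: S = E(K, 0xE9) = 0x4E; 0xFF ⊕ 0x4E = 0xB1.
Blocks that differ from the original plaintext: P[1].

P[0] = 0x86, P[1] = 0x6F, P[2] = 0xB1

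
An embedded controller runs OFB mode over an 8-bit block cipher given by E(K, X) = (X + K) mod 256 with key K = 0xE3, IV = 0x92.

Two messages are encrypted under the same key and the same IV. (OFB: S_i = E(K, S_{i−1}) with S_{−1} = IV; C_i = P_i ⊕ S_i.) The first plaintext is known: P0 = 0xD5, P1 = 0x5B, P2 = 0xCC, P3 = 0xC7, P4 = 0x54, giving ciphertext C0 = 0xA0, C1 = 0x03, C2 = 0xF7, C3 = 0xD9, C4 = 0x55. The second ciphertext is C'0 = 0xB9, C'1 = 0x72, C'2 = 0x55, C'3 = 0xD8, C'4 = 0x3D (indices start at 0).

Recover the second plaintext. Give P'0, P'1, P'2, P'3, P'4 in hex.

In OFB with a reused IV, both messages share the same keystream S_i, so C_i ⊕ C'_i = P_i ⊕ P'_i and thus P'_i = P_i ⊕ C_i ⊕ C'_i.
P'0: 0xD5 ⊕ 0xA0 ⊕ 0xB9 = 0xCC.
P'1: 0x5B ⊕ 0x03 ⊕ 0x72 = 0x2A.
P'2: 0xCC ⊕ 0xF7 ⊕ 0x55 = 0x6E.
P'3: 0xC7 ⊕ 0xD9 ⊕ 0xD8 = 0xC6.
P'4: 0x54 ⊕ 0x55 ⊕ 0x3D = 0x3C.

P'0 = 0xCC, P'1 = 0x2A, P'2 = 0x6E, P'3 = 0xC6, P'4 = 0x3C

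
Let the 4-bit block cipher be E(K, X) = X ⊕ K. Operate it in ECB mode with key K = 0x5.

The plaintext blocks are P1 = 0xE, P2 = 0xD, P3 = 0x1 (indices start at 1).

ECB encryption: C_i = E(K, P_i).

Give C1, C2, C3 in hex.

C1: E(K, 0xE) = 0xB.
C2: E(K, 0xD) = 0x8.
C3: E(K, 0x1) = 0x4.

C1 = 0xB, C2 = 0x8, C3 = 0x4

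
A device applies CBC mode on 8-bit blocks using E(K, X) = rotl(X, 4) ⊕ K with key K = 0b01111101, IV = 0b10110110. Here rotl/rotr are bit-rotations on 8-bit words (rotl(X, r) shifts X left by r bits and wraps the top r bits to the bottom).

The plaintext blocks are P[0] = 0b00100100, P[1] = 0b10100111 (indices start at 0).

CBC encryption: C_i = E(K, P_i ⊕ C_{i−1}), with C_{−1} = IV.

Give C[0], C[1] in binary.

C[0]: P[0] ⊕ 0b10110110 = 0b10010010; E(K, 0b10010010) = 0b01010100.
C[1]: P[1] ⊕ 0b01010100 = 0b11110011; E(K, 0b11110011) = 0b01000010.

C[0] = 0b01010100, C[1] = 0b01000010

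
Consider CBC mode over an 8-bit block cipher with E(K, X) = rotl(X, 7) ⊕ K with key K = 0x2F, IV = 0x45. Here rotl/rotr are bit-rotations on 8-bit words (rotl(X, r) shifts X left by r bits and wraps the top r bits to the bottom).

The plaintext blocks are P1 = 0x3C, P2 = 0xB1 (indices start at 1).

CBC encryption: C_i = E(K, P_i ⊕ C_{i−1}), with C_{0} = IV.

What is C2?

C1: P1 ⊕ 0x45 = 0x79; E(K, 0x79) = 0x93.
C2: P2 ⊕ 0x93 = 0x22; E(K, 0x22) = 0x3E.

C2 = 0x3E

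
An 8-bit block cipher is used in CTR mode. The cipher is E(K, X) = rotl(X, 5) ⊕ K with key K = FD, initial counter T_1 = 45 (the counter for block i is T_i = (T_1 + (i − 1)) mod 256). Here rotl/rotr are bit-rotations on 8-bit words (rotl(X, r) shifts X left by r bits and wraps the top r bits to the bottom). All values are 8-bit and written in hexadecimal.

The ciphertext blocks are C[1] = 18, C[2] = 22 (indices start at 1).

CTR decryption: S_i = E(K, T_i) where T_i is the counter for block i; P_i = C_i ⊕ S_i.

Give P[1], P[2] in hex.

P[1] = 4D, P[2] = 17

P[1]: T = 45, S = E(K, T) = 55; 18 ⊕ 55 = 4D.
P[2]: T = 46, S = E(K, T) = 35; 22 ⊕ 35 = 17.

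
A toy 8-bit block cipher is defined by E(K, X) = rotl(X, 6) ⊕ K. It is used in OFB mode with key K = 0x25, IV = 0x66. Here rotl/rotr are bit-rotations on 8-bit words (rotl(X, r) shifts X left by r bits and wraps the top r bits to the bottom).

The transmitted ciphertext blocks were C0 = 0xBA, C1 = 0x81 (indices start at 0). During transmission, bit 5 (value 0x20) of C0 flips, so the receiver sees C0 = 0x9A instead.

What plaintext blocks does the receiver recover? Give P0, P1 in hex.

P0 = 0x26, P1 = 0x8B

OFB decryption: S_i = E(K, S_{i−1}) with S_{−1} = IV; P_i = C_i ⊕ S_i.
Only C0 changed, to 0x9A. In OFB, a change in C_i flips the same bit in P_i only; the keystream is unaffected. Decrypting the received ciphertext:
P0: S = E(K, 0x66) = 0xBC; 0x9A ⊕ 0xBC = 0x26.
P1: S = E(K, 0xBC) = 0x0A; 0x81 ⊕ 0x0A = 0x8B.
Blocks that differ from the original plaintext: P0.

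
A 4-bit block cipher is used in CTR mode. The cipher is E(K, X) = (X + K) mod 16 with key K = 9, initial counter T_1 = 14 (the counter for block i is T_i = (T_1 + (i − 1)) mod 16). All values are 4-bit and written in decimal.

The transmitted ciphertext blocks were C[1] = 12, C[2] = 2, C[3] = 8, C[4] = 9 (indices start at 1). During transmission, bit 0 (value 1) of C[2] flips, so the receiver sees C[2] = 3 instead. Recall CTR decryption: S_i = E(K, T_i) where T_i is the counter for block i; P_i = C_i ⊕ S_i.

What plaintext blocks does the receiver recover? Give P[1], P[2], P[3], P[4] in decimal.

Only C[2] changed, to 3. In CTR, a change in C_i flips the same bit in P_i only; the keystream is unaffected. Decrypting the received ciphertext:
P[1]: T = 14, S = E(K, T) = 7; 12 ⊕ 7 = 11.
P[2]: T = 15, S = E(K, T) = 8; 3 ⊕ 8 = 11.
P[3]: T = 0, S = E(K, T) = 9; 8 ⊕ 9 = 1.
P[4]: T = 1, S = E(K, T) = 10; 9 ⊕ 10 = 3.
Blocks that differ from the original plaintext: P[2].

P[1] = 11, P[2] = 11, P[3] = 1, P[4] = 3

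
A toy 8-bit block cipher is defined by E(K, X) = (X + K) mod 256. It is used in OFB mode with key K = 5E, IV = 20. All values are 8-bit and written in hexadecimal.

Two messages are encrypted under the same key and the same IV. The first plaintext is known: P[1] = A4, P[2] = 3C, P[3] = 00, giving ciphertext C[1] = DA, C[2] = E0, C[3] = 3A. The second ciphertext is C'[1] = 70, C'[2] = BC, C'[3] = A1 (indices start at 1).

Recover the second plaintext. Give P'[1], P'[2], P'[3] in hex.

In OFB with a reused IV, both messages share the same keystream S_i, so C_i ⊕ C'_i = P_i ⊕ P'_i and thus P'_i = P_i ⊕ C_i ⊕ C'_i.
P'[1]: A4 ⊕ DA ⊕ 70 = 0E.
P'[2]: 3C ⊕ E0 ⊕ BC = 60.
P'[3]: 00 ⊕ 3A ⊕ A1 = 9B.

P'[1] = 0E, P'[2] = 60, P'[3] = 9B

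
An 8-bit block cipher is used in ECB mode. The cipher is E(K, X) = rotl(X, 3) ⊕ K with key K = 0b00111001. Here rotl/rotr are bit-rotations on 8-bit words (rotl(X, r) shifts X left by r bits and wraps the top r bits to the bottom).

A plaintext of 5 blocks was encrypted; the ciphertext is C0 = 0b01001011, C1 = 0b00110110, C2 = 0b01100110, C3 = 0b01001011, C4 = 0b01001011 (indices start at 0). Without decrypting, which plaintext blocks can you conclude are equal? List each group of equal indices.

P0 = P3 = P4

ECB encrypts each block independently with the same key, so equal ciphertext blocks imply equal plaintext blocks.
C0 = C3 = C4 = 0b01001011, so P0 = P3 = P4.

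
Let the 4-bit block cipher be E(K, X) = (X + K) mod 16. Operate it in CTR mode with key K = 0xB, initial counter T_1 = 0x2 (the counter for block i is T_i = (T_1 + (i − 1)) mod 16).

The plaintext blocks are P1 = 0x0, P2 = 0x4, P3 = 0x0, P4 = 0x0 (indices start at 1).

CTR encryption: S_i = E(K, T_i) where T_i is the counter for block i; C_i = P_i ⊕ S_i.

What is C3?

C3 = 0xF

C1: T = 0x2, S = E(K, T) = 0xD; 0x0 ⊕ 0xD = 0xD.
C2: T = 0x3, S = E(K, T) = 0xE; 0x4 ⊕ 0xE = 0xA.
C3: T = 0x4, S = E(K, T) = 0xF; 0x0 ⊕ 0xF = 0xF.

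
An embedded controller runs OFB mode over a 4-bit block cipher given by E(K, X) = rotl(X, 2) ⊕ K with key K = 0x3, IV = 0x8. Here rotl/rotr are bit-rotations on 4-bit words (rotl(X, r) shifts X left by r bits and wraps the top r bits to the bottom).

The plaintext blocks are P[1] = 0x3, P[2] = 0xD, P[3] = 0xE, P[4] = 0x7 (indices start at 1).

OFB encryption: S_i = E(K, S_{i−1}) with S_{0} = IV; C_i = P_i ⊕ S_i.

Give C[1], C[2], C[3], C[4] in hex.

C[1]: S = E(K, 0x8) = 0x1; 0x3 ⊕ 0x1 = 0x2.
C[2]: S = E(K, 0x1) = 0x7; 0xD ⊕ 0x7 = 0xA.
C[3]: S = E(K, 0x7) = 0xE; 0xE ⊕ 0xE = 0x0.
C[4]: S = E(K, 0xE) = 0x8; 0x7 ⊕ 0x8 = 0xF.

C[1] = 0x2, C[2] = 0xA, C[3] = 0x0, C[4] = 0xF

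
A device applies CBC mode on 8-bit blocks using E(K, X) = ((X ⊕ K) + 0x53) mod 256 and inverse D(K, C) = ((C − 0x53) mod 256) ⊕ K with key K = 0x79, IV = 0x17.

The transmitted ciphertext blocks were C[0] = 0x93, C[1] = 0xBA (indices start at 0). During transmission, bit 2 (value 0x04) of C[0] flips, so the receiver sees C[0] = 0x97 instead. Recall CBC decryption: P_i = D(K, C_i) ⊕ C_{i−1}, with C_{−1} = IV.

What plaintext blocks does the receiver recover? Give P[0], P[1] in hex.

P[0] = 0x2A, P[1] = 0x89

Only C[0] changed, to 0x97. In CBC, a change in C_i garbles P_i and flips the same bit in P_{i+1}. Decrypting the received ciphertext:
P[0]: D(K, 0x97) = 0x3D; 0x3D ⊕ 0x17 = 0x2A.
P[1]: D(K, 0xBA) = 0x1E; 0x1E ⊕ 0x97 = 0x89.
Blocks that differ from the original plaintext: P[0], P[1].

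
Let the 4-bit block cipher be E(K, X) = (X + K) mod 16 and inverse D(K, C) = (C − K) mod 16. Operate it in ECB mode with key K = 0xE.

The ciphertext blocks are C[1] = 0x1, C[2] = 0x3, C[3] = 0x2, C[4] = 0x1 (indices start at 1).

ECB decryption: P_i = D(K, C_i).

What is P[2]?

P[2] = 0x5

P[2]: D(K, 0x3) = 0x5.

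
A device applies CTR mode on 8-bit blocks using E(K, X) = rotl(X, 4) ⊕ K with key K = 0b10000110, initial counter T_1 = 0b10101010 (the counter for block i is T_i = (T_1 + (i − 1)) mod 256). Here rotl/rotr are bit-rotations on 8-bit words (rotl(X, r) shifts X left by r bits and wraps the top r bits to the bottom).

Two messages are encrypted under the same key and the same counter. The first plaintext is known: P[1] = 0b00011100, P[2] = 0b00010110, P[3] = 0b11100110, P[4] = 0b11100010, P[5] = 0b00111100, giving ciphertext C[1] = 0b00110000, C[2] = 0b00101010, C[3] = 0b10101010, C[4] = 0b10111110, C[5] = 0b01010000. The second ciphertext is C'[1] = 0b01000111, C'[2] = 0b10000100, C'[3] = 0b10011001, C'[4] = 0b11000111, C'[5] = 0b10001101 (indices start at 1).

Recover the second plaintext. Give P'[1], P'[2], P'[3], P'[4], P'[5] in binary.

In CTR with a reused counter, both messages share the same keystream S_i, so C_i ⊕ C'_i = P_i ⊕ P'_i and thus P'_i = P_i ⊕ C_i ⊕ C'_i.
P'[1]: 0b00011100 ⊕ 0b00110000 ⊕ 0b01000111 = 0b01101011.
P'[2]: 0b00010110 ⊕ 0b00101010 ⊕ 0b10000100 = 0b10111000.
P'[3]: 0b11100110 ⊕ 0b10101010 ⊕ 0b10011001 = 0b11010101.
P'[4]: 0b11100010 ⊕ 0b10111110 ⊕ 0b11000111 = 0b10011011.
P'[5]: 0b00111100 ⊕ 0b01010000 ⊕ 0b10001101 = 0b11100001.

P'[1] = 0b01101011, P'[2] = 0b10111000, P'[3] = 0b11010101, P'[4] = 0b10011011, P'[5] = 0b11100001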